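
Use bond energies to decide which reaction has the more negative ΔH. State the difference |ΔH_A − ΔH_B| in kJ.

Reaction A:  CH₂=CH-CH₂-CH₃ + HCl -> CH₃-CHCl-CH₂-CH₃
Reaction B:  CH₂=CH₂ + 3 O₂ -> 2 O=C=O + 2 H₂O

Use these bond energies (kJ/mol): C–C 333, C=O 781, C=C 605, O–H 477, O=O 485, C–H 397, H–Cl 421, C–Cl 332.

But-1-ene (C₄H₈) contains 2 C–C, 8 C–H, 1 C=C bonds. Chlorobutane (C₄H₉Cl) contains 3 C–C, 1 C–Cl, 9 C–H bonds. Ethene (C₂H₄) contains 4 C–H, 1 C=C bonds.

Reaction B, by 1348 kJ

Reaction A:
  Bonds broken (reactants):
    C–C: 2 × 333 = 666
    C–H: 8 × 397 = 3176
    C=C: 1 × 605 = 605
    H–Cl: 1 × 421 = 421
    Σ(broken) = 4868 kJ
  Bonds formed (products):
    C–C: 3 × 333 = 999
    C–Cl: 1 × 332 = 332
    C–H: 9 × 397 = 3573
    Σ(formed) = 4904 kJ
  ΔH_A = 4868 − 4904 = −36 kJ
Reaction B:
  Bonds broken (reactants):
    C–H: 4 × 397 = 1588
    C=C: 1 × 605 = 605
    O=O: 3 × 485 = 1455
    Σ(broken) = 3648 kJ
  Bonds formed (products):
    C=O: 4 × 781 = 3124
    O–H: 4 × 477 = 1908
    Σ(formed) = 5032 kJ
  ΔH_B = 3648 − 5032 = −1384 kJ
ΔH_A − ΔH_B = +1348 kJ, so reaction B has the more negative ΔH; |ΔH_A − ΔH_B| = 1348 kJ.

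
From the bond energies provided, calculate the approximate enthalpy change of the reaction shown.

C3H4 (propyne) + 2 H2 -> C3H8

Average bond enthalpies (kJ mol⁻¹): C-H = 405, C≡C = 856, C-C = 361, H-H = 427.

ΔH ≈ −271 kJ

Bonds broken (reactants):
  C≡C: 1 × 856 = 856
  C-C: 1 × 361 = 361
  C-H: 4 × 405 = 1620
  H-H: 2 × 427 = 854
  Σ(broken) = 3691 kJ
Bonds formed (products):
  C-C: 2 × 361 = 722
  C-H: 8 × 405 = 3240
  Σ(formed) = 3962 kJ
ΔH = Σ(broken) − Σ(formed) = 3691 − 3962 = −271 kJ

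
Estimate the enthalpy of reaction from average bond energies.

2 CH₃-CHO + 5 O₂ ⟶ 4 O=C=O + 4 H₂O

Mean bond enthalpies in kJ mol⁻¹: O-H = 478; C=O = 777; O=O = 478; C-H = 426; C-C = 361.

ΔH ≈ −1966 kJ

Bonds broken (reactants):
  C-C: 2 × 361 = 722
  C-H: 8 × 426 = 3408
  C=O: 2 × 777 = 1554
  O=O: 5 × 478 = 2390
  Σ(broken) = 8074 kJ
Bonds formed (products):
  C=O: 8 × 777 = 6216
  O-H: 8 × 478 = 3824
  Σ(formed) = 10040 kJ
ΔH = Σ(broken) − Σ(formed) = 8074 − 10040 = −1966 kJ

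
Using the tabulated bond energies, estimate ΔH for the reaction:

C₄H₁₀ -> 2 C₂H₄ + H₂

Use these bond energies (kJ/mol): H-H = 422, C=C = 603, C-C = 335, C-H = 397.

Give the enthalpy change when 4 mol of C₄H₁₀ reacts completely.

ΔH = +684 kJ

Bonds broken (reactants):
  C-C: 3 × 335 = 1005
  C-H: 10 × 397 = 3970
  Σ(broken) = 4975 kJ
Bonds formed (products):
  C-H: 8 × 397 = 3176
  C=C: 2 × 603 = 1206
  H-H: 1 × 422 = 422
  Σ(formed) = 4804 kJ
ΔH = Σ(broken) − Σ(formed) = 4975 − 4804 = +171 kJ
For 4× the reaction as written: 4 × (+171) = +684 kJ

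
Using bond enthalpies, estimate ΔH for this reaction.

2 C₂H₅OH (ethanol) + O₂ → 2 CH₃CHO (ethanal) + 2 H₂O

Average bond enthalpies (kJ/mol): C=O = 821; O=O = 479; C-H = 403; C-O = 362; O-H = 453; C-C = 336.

Bonds broken (reactants):
  C-C: 2 × 336 = 672
  C-H: 10 × 403 = 4030
  C-O: 2 × 362 = 724
  O-H: 2 × 453 = 906
  O=O: 1 × 479 = 479
  Σ(broken) = 6811 kJ
Bonds formed (products):
  C-C: 2 × 336 = 672
  C-H: 8 × 403 = 3224
  C=O: 2 × 821 = 1642
  O-H: 4 × 453 = 1812
  Σ(formed) = 7350 kJ
ΔH = Σ(broken) − Σ(formed) = 6811 − 7350 = −539 kJ

ΔH ≈ −539 kJ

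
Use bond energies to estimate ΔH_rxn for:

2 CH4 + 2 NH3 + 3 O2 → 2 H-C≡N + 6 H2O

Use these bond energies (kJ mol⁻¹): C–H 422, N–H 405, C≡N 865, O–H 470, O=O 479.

Bonds broken (reactants):
  C–H: 8 × 422 = 3376
  N–H: 6 × 405 = 2430
  O=O: 3 × 479 = 1437
  Σ(broken) = 7243 kJ
Bonds formed (products):
  C≡N: 2 × 865 = 1730
  C–H: 2 × 422 = 844
  O–H: 12 × 470 = 5640
  Σ(formed) = 8214 kJ
ΔH = Σ(broken) − Σ(formed) = 7243 − 8214 = −971 kJ

ΔH ≈ −971 kJ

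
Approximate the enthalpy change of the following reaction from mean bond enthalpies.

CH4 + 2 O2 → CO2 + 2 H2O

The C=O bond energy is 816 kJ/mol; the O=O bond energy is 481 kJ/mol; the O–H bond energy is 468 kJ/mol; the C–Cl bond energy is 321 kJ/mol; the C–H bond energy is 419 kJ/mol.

Bonds broken (reactants):
  C–H: 4 × 419 = 1676
  O=O: 2 × 481 = 962
  Σ(broken) = 2638 kJ
Bonds formed (products):
  C=O: 2 × 816 = 1632
  O–H: 4 × 468 = 1872
  Σ(formed) = 3504 kJ
ΔH = Σ(broken) − Σ(formed) = 2638 − 3504 = −866 kJ

ΔH ≈ −866 kJ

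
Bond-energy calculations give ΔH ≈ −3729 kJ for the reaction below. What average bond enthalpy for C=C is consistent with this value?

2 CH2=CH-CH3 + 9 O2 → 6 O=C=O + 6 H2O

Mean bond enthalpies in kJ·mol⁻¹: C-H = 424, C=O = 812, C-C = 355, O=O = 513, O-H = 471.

Let D be the C=C bond energy.
Σ(broken) = 2×355 + 12×424 + 2×D + 9×513 = 10415 + 2D
Σ(formed) = 12×812 + 12×471 = 15396
ΔH = Σ(broken) − Σ(formed) = (10415 + 2D) − (15396) = −4981 + 2D
Setting this equal to −3729 kJ gives 2D = 1252, so D = 626 kJ/mol.

D(C=C) ≈ 626 kJ/mol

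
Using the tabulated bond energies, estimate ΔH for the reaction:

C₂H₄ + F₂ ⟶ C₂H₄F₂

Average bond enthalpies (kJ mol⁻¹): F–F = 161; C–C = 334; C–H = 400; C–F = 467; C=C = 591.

Bonds broken (reactants):
  C–H: 4 × 400 = 1600
  C=C: 1 × 591 = 591
  F–F: 1 × 161 = 161
  Σ(broken) = 2352 kJ
Bonds formed (products):
  C–C: 1 × 334 = 334
  C–F: 2 × 467 = 934
  C–H: 4 × 400 = 1600
  Σ(formed) = 2868 kJ
ΔH = Σ(broken) − Σ(formed) = 2352 − 2868 = −516 kJ

ΔH ≈ −516 kJ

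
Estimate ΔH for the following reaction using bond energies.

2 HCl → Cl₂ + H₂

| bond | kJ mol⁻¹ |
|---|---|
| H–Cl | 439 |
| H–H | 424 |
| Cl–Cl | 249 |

Bonds broken (reactants):
  H–Cl: 2 × 439 = 878
  Σ(broken) = 878 kJ
Bonds formed (products):
  Cl–Cl: 1 × 249 = 249
  H–H: 1 × 424 = 424
  Σ(formed) = 673 kJ
ΔH = Σ(broken) − Σ(formed) = 878 − 673 = +205 kJ

ΔH ≈ +205 kJ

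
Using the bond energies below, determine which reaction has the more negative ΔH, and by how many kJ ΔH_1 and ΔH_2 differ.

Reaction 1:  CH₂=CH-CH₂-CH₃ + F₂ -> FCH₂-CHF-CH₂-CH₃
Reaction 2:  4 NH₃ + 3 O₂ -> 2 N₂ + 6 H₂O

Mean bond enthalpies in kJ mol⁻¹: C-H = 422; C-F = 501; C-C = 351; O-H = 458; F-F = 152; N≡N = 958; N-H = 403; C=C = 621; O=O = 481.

Reaction 2, by 553 kJ

Reaction 1:
  Bonds broken (reactants):
    C-C: 2 × 351 = 702
    C-H: 8 × 422 = 3376
    C=C: 1 × 621 = 621
    F-F: 1 × 152 = 152
    Σ(broken) = 4851 kJ
  Bonds formed (products):
    C-C: 3 × 351 = 1053
    C-F: 2 × 501 = 1002
    C-H: 8 × 422 = 3376
    Σ(formed) = 5431 kJ
  ΔH_1 = 4851 − 5431 = −580 kJ
Reaction 2:
  Bonds broken (reactants):
    N-H: 12 × 403 = 4836
    O=O: 3 × 481 = 1443
    Σ(broken) = 6279 kJ
  Bonds formed (products):
    N≡N: 2 × 958 = 1916
    O-H: 12 × 458 = 5496
    Σ(formed) = 7412 kJ
  ΔH_2 = 6279 − 7412 = −1133 kJ
ΔH_1 − ΔH_2 = +553 kJ, so reaction 2 has the more negative ΔH; |ΔH_1 − ΔH_2| = 553 kJ.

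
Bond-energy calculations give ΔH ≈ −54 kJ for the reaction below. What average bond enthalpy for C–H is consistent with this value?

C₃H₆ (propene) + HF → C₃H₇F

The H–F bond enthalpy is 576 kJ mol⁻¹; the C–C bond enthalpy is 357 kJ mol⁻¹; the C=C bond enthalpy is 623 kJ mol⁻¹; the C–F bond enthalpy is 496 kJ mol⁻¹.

D(C–H) ≈ 400 kJ/mol

Let D be the C–H bond energy.
Σ(broken) = 1×357 + 6×D + 1×623 + 1×576 = 1556 + 6D
Σ(formed) = 2×357 + 1×496 + 7×D = 1210 + 7D
ΔH = Σ(broken) − Σ(formed) = (1556 + 6D) − (1210 + 7D) = +346 − D
Setting this equal to −54 kJ gives D = 400 kJ/mol.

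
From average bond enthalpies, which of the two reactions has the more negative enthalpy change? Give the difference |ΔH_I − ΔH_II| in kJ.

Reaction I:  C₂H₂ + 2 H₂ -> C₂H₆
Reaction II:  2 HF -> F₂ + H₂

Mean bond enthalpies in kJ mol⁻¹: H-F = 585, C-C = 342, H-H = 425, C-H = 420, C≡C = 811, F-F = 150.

Reaction I, by 956 kJ

Reaction I:
  Bonds broken (reactants):
    C≡C: 1 × 811 = 811
    C-H: 2 × 420 = 840
    H-H: 2 × 425 = 850
    Σ(broken) = 2501 kJ
  Bonds formed (products):
    C-C: 1 × 342 = 342
    C-H: 6 × 420 = 2520
    Σ(formed) = 2862 kJ
  ΔH_I = 2501 − 2862 = −361 kJ
Reaction II:
  Bonds broken (reactants):
    H-F: 2 × 585 = 1170
    Σ(broken) = 1170 kJ
  Bonds formed (products):
    F-F: 1 × 150 = 150
    H-H: 1 × 425 = 425
    Σ(formed) = 575 kJ
  ΔH_II = 1170 − 575 = +595 kJ
ΔH_I − ΔH_II = −956 kJ, so reaction I has the more negative ΔH; |ΔH_I − ΔH_II| = 956 kJ.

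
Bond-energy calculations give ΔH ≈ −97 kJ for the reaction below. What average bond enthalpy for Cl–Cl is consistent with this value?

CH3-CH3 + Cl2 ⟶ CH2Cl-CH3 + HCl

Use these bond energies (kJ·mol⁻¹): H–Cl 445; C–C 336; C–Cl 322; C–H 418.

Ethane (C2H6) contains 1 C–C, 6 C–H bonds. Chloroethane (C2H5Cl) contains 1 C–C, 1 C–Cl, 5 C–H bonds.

D(Cl–Cl) ≈ 252 kJ/mol

Let D be the Cl–Cl bond energy.
Σ(broken) = 1×336 + 6×418 + 1×D = 2844 + D
Σ(formed) = 1×336 + 1×322 + 5×418 + 1×445 = 3193
ΔH = Σ(broken) − Σ(formed) = (2844 + D) − (3193) = −349 + D
Setting this equal to −97 kJ gives D = 252 kJ/mol.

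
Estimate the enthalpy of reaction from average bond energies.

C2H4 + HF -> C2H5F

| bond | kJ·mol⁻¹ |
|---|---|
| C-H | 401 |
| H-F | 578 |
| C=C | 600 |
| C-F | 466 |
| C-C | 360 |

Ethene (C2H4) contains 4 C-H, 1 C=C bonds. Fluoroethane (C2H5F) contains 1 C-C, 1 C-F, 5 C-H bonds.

Bonds broken (reactants):
  C-H: 4 × 401 = 1604
  C=C: 1 × 600 = 600
  H-F: 1 × 578 = 578
  Σ(broken) = 2782 kJ
Bonds formed (products):
  C-C: 1 × 360 = 360
  C-F: 1 × 466 = 466
  C-H: 5 × 401 = 2005
  Σ(formed) = 2831 kJ
ΔH = Σ(broken) − Σ(formed) = 2782 − 2831 = −49 kJ

ΔH ≈ −49 kJ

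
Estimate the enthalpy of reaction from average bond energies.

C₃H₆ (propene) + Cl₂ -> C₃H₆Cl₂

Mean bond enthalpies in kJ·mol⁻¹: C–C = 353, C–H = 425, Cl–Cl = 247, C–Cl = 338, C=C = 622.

Bonds broken (reactants):
  C–C: 1 × 353 = 353
  C–H: 6 × 425 = 2550
  C=C: 1 × 622 = 622
  Cl–Cl: 1 × 247 = 247
  Σ(broken) = 3772 kJ
Bonds formed (products):
  C–C: 2 × 353 = 706
  C–Cl: 2 × 338 = 676
  C–H: 6 × 425 = 2550
  Σ(formed) = 3932 kJ
ΔH = Σ(broken) − Σ(formed) = 3772 − 3932 = −160 kJ

ΔH ≈ −160 kJ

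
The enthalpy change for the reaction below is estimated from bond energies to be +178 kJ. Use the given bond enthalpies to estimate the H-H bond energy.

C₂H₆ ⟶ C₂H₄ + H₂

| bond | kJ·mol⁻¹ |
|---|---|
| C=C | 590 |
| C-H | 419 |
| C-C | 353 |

Let D be the H-H bond energy.
Σ(broken) = 1×353 + 6×419 = 2867
Σ(formed) = 4×419 + 1×590 + 1×D = 2266 + D
ΔH = Σ(broken) − Σ(formed) = (2867) − (2266 + D) = +601 − D
Setting this equal to +178 kJ gives D = 423 kJ/mol.

D(H-H) ≈ 423 kJ/mol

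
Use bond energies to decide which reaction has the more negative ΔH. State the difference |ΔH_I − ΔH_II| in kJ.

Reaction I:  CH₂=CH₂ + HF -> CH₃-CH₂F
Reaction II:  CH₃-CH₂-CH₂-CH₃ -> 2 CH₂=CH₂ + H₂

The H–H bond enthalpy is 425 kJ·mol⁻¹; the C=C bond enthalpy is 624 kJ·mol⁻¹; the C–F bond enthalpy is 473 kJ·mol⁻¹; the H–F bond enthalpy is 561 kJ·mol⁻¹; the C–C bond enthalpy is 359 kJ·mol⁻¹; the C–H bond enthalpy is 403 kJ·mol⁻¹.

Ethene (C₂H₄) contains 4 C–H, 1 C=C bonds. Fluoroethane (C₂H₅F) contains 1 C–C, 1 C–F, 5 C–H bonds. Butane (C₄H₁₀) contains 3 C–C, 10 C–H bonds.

Reaction I:
  Bonds broken (reactants):
    C–H: 4 × 403 = 1612
    C=C: 1 × 624 = 624
    H–F: 1 × 561 = 561
    Σ(broken) = 2797 kJ
  Bonds formed (products):
    C–C: 1 × 359 = 359
    C–F: 1 × 473 = 473
    C–H: 5 × 403 = 2015
    Σ(formed) = 2847 kJ
  ΔH_I = 2797 − 2847 = −50 kJ
Reaction II:
  Bonds broken (reactants):
    C–C: 3 × 359 = 1077
    C–H: 10 × 403 = 4030
    Σ(broken) = 5107 kJ
  Bonds formed (products):
    C–H: 8 × 403 = 3224
    C=C: 2 × 624 = 1248
    H–H: 1 × 425 = 425
    Σ(formed) = 4897 kJ
  ΔH_II = 5107 − 4897 = +210 kJ
ΔH_I − ΔH_II = −260 kJ, so reaction I has the more negative ΔH; |ΔH_I − ΔH_II| = 260 kJ.

Reaction I, by 260 kJ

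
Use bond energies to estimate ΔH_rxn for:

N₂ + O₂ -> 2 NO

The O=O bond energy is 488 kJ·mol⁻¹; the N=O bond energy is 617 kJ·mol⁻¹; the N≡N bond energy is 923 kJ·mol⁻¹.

ΔH ≈ +177 kJ

Bonds broken (reactants):
  N≡N: 1 × 923 = 923
  O=O: 1 × 488 = 488
  Σ(broken) = 1411 kJ
Bonds formed (products):
  N=O: 2 × 617 = 1234
  Σ(formed) = 1234 kJ
ΔH = Σ(broken) − Σ(formed) = 1411 − 1234 = +177 kJ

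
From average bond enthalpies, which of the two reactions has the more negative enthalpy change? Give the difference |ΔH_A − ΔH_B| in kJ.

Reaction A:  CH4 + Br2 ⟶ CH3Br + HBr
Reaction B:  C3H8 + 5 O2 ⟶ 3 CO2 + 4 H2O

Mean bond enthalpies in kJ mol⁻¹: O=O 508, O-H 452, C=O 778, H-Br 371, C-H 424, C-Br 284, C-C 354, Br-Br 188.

Reaction B, by 1601 kJ

Reaction A:
  Bonds broken (reactants):
    Br-Br: 1 × 188 = 188
    C-H: 4 × 424 = 1696
    Σ(broken) = 1884 kJ
  Bonds formed (products):
    C-Br: 1 × 284 = 284
    C-H: 3 × 424 = 1272
    H-Br: 1 × 371 = 371
    Σ(formed) = 1927 kJ
  ΔH_A = 1884 − 1927 = −43 kJ
Reaction B:
  Bonds broken (reactants):
    C-C: 2 × 354 = 708
    C-H: 8 × 424 = 3392
    O=O: 5 × 508 = 2540
    Σ(broken) = 6640 kJ
  Bonds formed (products):
    C=O: 6 × 778 = 4668
    O-H: 8 × 452 = 3616
    Σ(formed) = 8284 kJ
  ΔH_B = 6640 − 8284 = −1644 kJ
ΔH_A − ΔH_B = +1601 kJ, so reaction B has the more negative ΔH; |ΔH_A − ΔH_B| = 1601 kJ.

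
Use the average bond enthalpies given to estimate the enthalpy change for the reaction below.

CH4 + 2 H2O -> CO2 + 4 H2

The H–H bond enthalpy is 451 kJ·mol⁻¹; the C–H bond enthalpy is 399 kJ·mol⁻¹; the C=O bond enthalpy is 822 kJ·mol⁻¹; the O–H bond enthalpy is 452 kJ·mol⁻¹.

Bonds broken (reactants):
  C–H: 4 × 399 = 1596
  O–H: 4 × 452 = 1808
  Σ(broken) = 3404 kJ
Bonds formed (products):
  C=O: 2 × 822 = 1644
  H–H: 4 × 451 = 1804
  Σ(formed) = 3448 kJ
ΔH = Σ(broken) − Σ(formed) = 3404 − 3448 = −44 kJ

ΔH ≈ −44 kJ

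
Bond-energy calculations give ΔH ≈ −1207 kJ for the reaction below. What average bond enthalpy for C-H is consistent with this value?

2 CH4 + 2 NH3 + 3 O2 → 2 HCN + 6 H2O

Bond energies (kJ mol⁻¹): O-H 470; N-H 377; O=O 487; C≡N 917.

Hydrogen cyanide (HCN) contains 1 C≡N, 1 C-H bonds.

Let D be the C-H bond energy.
Σ(broken) = 8×D + 6×377 + 3×487 = 3723 + 8D
Σ(formed) = 2×917 + 2×D + 12×470 = 7474 + 2D
ΔH = Σ(broken) − Σ(formed) = (3723 + 8D) − (7474 + 2D) = −3751 + 6D
Setting this equal to −1207 kJ gives 6D = 2544, so D = 424 kJ/mol.

D(C-H) ≈ 424 kJ/mol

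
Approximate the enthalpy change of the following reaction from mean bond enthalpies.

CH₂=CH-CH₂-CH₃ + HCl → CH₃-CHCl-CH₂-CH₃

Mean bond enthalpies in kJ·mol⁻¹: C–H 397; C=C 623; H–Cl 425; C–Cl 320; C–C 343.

Bonds broken (reactants):
  C–C: 2 × 343 = 686
  C–H: 8 × 397 = 3176
  C=C: 1 × 623 = 623
  H–Cl: 1 × 425 = 425
  Σ(broken) = 4910 kJ
Bonds formed (products):
  C–C: 3 × 343 = 1029
  C–Cl: 1 × 320 = 320
  C–H: 9 × 397 = 3573
  Σ(formed) = 4922 kJ
ΔH = Σ(broken) − Σ(formed) = 4910 − 4922 = −12 kJ

ΔH ≈ −12 kJ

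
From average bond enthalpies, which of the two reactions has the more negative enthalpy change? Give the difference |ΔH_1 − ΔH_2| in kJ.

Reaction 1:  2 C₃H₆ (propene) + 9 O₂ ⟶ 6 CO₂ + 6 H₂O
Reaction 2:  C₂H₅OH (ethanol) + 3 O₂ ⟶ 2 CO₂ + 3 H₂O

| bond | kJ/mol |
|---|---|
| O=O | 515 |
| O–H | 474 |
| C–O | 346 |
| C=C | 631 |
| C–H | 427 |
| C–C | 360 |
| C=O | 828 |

Reaction 1:
  Bonds broken (reactants):
    C–C: 2 × 360 = 720
    C–H: 12 × 427 = 5124
    C=C: 2 × 631 = 1262
    O=O: 9 × 515 = 4635
    Σ(broken) = 11741 kJ
  Bonds formed (products):
    C=O: 12 × 828 = 9936
    O–H: 12 × 474 = 5688
    Σ(formed) = 15624 kJ
  ΔH_1 = 11741 − 15624 = −3883 kJ
Reaction 2:
  Bonds broken (reactants):
    C–C: 1 × 360 = 360
    C–H: 5 × 427 = 2135
    C–O: 1 × 346 = 346
    O–H: 1 × 474 = 474
    O=O: 3 × 515 = 1545
    Σ(broken) = 4860 kJ
  Bonds formed (products):
    C=O: 4 × 828 = 3312
    O–H: 6 × 474 = 2844
    Σ(formed) = 6156 kJ
  ΔH_2 = 4860 − 6156 = −1296 kJ
ΔH_1 − ΔH_2 = −2587 kJ, so reaction 1 has the more negative ΔH; |ΔH_1 − ΔH_2| = 2587 kJ.

Reaction 1, by 2587 kJ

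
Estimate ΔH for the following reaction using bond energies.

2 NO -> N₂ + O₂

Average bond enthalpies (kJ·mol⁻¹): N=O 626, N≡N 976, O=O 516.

Bonds broken (reactants):
  N=O: 2 × 626 = 1252
  Σ(broken) = 1252 kJ
Bonds formed (products):
  N≡N: 1 × 976 = 976
  O=O: 1 × 516 = 516
  Σ(formed) = 1492 kJ
ΔH = Σ(broken) − Σ(formed) = 1252 − 1492 = −240 kJ

ΔH ≈ −240 kJ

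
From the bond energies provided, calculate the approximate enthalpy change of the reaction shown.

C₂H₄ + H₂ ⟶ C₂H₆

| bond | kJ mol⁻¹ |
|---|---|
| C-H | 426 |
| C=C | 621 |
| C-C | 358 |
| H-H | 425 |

ΔH ≈ −164 kJ

Bonds broken (reactants):
  C-H: 4 × 426 = 1704
  C=C: 1 × 621 = 621
  H-H: 1 × 425 = 425
  Σ(broken) = 2750 kJ
Bonds formed (products):
  C-C: 1 × 358 = 358
  C-H: 6 × 426 = 2556
  Σ(formed) = 2914 kJ
ΔH = Σ(broken) − Σ(formed) = 2750 − 2914 = −164 kJ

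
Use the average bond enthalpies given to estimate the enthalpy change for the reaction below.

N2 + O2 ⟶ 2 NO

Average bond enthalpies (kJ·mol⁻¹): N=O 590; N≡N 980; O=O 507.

ΔH ≈ +307 kJ

Bonds broken (reactants):
  N≡N: 1 × 980 = 980
  O=O: 1 × 507 = 507
  Σ(broken) = 1487 kJ
Bonds formed (products):
  N=O: 2 × 590 = 1180
  Σ(formed) = 1180 kJ
ΔH = Σ(broken) − Σ(formed) = 1487 − 1180 = +307 kJ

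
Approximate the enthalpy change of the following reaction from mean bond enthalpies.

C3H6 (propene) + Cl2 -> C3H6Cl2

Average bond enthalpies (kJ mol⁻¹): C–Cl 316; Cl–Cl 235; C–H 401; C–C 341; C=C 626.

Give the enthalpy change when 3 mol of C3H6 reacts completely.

ΔH = −336 kJ

Bonds broken (reactants):
  C–C: 1 × 341 = 341
  C–H: 6 × 401 = 2406
  C=C: 1 × 626 = 626
  Cl–Cl: 1 × 235 = 235
  Σ(broken) = 3608 kJ
Bonds formed (products):
  C–C: 2 × 341 = 682
  C–Cl: 2 × 316 = 632
  C–H: 6 × 401 = 2406
  Σ(formed) = 3720 kJ
ΔH = Σ(broken) − Σ(formed) = 3608 − 3720 = −112 kJ
For 3× the reaction as written: 3 × (−112) = −336 kJ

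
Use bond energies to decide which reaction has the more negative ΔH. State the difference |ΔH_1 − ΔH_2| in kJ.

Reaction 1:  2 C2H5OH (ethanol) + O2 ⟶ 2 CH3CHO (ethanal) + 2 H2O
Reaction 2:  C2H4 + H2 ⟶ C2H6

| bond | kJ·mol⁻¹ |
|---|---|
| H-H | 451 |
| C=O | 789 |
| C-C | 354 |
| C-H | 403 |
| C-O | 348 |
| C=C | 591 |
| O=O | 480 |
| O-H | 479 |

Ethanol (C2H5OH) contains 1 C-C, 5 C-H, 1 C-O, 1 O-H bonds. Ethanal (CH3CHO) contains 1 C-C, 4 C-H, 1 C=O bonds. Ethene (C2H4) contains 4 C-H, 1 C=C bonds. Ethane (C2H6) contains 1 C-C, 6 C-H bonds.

Reaction 1:
  Bonds broken (reactants):
    C-C: 2 × 354 = 708
    C-H: 10 × 403 = 4030
    C-O: 2 × 348 = 696
    O-H: 2 × 479 = 958
    O=O: 1 × 480 = 480
    Σ(broken) = 6872 kJ
  Bonds formed (products):
    C-C: 2 × 354 = 708
    C-H: 8 × 403 = 3224
    C=O: 2 × 789 = 1578
    O-H: 4 × 479 = 1916
    Σ(formed) = 7426 kJ
  ΔH_1 = 6872 − 7426 = −554 kJ
Reaction 2:
  Bonds broken (reactants):
    C-H: 4 × 403 = 1612
    C=C: 1 × 591 = 591
    H-H: 1 × 451 = 451
    Σ(broken) = 2654 kJ
  Bonds formed (products):
    C-C: 1 × 354 = 354
    C-H: 6 × 403 = 2418
    Σ(formed) = 2772 kJ
  ΔH_2 = 2654 − 2772 = −118 kJ
ΔH_1 − ΔH_2 = −436 kJ, so reaction 1 has the more negative ΔH; |ΔH_1 − ΔH_2| = 436 kJ.

Reaction 1, by 436 kJ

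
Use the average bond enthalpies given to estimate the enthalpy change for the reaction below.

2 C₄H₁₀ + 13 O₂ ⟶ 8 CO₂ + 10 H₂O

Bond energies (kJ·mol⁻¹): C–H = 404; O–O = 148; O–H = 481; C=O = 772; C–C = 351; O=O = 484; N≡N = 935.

ΔH ≈ −5494 kJ

Bonds broken (reactants):
  C–C: 6 × 351 = 2106
  C–H: 20 × 404 = 8080
  O=O: 13 × 484 = 6292
  Σ(broken) = 16478 kJ
Bonds formed (products):
  C=O: 16 × 772 = 12352
  O–H: 20 × 481 = 9620
  Σ(formed) = 21972 kJ
ΔH = Σ(broken) − Σ(formed) = 16478 − 21972 = −5494 kJ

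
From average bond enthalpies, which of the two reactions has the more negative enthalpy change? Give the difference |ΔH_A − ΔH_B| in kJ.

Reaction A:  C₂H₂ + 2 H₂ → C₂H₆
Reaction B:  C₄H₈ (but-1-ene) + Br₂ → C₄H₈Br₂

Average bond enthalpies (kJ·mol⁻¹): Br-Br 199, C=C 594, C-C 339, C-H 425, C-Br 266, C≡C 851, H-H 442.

Reaction A:
  Bonds broken (reactants):
    C≡C: 1 × 851 = 851
    C-H: 2 × 425 = 850
    H-H: 2 × 442 = 884
    Σ(broken) = 2585 kJ
  Bonds formed (products):
    C-C: 1 × 339 = 339
    C-H: 6 × 425 = 2550
    Σ(formed) = 2889 kJ
  ΔH_A = 2585 − 2889 = −304 kJ
Reaction B:
  Bonds broken (reactants):
    Br-Br: 1 × 199 = 199
    C-C: 2 × 339 = 678
    C-H: 8 × 425 = 3400
    C=C: 1 × 594 = 594
    Σ(broken) = 4871 kJ
  Bonds formed (products):
    C-Br: 2 × 266 = 532
    C-C: 3 × 339 = 1017
    C-H: 8 × 425 = 3400
    Σ(formed) = 4949 kJ
  ΔH_B = 4871 − 4949 = −78 kJ
ΔH_A − ΔH_B = −226 kJ, so reaction A has the more negative ΔH; |ΔH_A − ΔH_B| = 226 kJ.

Reaction A, by 226 kJ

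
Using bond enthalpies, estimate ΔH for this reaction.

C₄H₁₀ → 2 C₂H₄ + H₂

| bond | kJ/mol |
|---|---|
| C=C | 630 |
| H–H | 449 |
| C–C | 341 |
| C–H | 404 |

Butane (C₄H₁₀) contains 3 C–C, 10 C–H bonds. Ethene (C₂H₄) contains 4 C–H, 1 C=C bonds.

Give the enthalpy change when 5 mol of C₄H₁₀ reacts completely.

Bonds broken (reactants):
  C–C: 3 × 341 = 1023
  C–H: 10 × 404 = 4040
  Σ(broken) = 5063 kJ
Bonds formed (products):
  C–H: 8 × 404 = 3232
  C=C: 2 × 630 = 1260
  H–H: 1 × 449 = 449
  Σ(formed) = 4941 kJ
ΔH = Σ(broken) − Σ(formed) = 5063 − 4941 = +122 kJ
For 5× the reaction as written: 5 × (+122) = +610 kJ

ΔH = +610 kJ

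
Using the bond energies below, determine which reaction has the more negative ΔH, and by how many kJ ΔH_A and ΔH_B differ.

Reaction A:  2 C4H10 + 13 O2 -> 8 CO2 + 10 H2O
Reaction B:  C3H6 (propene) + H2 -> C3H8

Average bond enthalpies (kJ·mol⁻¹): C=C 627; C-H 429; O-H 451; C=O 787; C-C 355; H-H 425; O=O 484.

Reaction A, by 4449 kJ

Reaction A:
  Bonds broken (reactants):
    C-C: 6 × 355 = 2130
    C-H: 20 × 429 = 8580
    O=O: 13 × 484 = 6292
    Σ(broken) = 17002 kJ
  Bonds formed (products):
    C=O: 16 × 787 = 12592
    O-H: 20 × 451 = 9020
    Σ(formed) = 21612 kJ
  ΔH_A = 17002 − 21612 = −4610 kJ
Reaction B:
  Bonds broken (reactants):
    C-C: 1 × 355 = 355
    C-H: 6 × 429 = 2574
    C=C: 1 × 627 = 627
    H-H: 1 × 425 = 425
    Σ(broken) = 3981 kJ
  Bonds formed (products):
    C-C: 2 × 355 = 710
    C-H: 8 × 429 = 3432
    Σ(formed) = 4142 kJ
  ΔH_B = 3981 − 4142 = −161 kJ
ΔH_A − ΔH_B = −4449 kJ, so reaction A has the more negative ΔH; |ΔH_A − ΔH_B| = 4449 kJ.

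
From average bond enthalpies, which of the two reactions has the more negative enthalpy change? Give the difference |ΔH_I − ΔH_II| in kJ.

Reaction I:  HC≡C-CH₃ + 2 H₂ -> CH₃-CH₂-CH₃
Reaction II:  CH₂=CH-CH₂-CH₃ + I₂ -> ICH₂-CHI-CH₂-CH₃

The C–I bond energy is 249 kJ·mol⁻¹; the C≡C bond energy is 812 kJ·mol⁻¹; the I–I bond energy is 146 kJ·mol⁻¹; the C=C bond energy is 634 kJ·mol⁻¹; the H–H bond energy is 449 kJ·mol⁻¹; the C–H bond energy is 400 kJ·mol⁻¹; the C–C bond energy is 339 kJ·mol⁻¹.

Reaction I:
  Bonds broken (reactants):
    C≡C: 1 × 812 = 812
    C–C: 1 × 339 = 339
    C–H: 4 × 400 = 1600
    H–H: 2 × 449 = 898
    Σ(broken) = 3649 kJ
  Bonds formed (products):
    C–C: 2 × 339 = 678
    C–H: 8 × 400 = 3200
    Σ(formed) = 3878 kJ
  ΔH_I = 3649 − 3878 = −229 kJ
Reaction II:
  Bonds broken (reactants):
    C–C: 2 × 339 = 678
    C–H: 8 × 400 = 3200
    C=C: 1 × 634 = 634
    I–I: 1 × 146 = 146
    Σ(broken) = 4658 kJ
  Bonds formed (products):
    C–C: 3 × 339 = 1017
    C–H: 8 × 400 = 3200
    C–I: 2 × 249 = 498
    Σ(formed) = 4715 kJ
  ΔH_II = 4658 − 4715 = −57 kJ
ΔH_I − ΔH_II = −172 kJ, so reaction I has the more negative ΔH; |ΔH_I − ΔH_II| = 172 kJ.

Reaction I, by 172 kJ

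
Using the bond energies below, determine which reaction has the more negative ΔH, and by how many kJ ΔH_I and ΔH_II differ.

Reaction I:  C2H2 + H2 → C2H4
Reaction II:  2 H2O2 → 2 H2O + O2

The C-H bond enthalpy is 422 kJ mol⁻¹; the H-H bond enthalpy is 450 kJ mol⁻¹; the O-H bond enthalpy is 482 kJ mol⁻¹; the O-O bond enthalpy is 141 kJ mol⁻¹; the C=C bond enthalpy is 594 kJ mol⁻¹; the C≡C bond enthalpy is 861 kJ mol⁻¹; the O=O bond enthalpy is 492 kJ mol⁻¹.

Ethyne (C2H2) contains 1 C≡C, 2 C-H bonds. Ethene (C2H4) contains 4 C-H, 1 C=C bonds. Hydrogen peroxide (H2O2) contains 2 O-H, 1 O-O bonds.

Reaction II, by 83 kJ

Reaction I:
  Bonds broken (reactants):
    C≡C: 1 × 861 = 861
    C-H: 2 × 422 = 844
    H-H: 1 × 450 = 450
    Σ(broken) = 2155 kJ
  Bonds formed (products):
    C-H: 4 × 422 = 1688
    C=C: 1 × 594 = 594
    Σ(formed) = 2282 kJ
  ΔH_I = 2155 − 2282 = −127 kJ
Reaction II:
  Bonds broken (reactants):
    O-H: 4 × 482 = 1928
    O-O: 2 × 141 = 282
    Σ(broken) = 2210 kJ
  Bonds formed (products):
    O-H: 4 × 482 = 1928
    O=O: 1 × 492 = 492
    Σ(formed) = 2420 kJ
  ΔH_II = 2210 − 2420 = −210 kJ
ΔH_I − ΔH_II = +83 kJ, so reaction II has the more negative ΔH; |ΔH_I − ΔH_II| = 83 kJ.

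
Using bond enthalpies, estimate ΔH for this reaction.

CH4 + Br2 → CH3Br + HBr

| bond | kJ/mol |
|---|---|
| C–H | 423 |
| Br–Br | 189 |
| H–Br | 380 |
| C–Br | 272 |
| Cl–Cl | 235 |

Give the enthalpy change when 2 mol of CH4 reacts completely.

Bonds broken (reactants):
  Br–Br: 1 × 189 = 189
  C–H: 4 × 423 = 1692
  Σ(broken) = 1881 kJ
Bonds formed (products):
  C–Br: 1 × 272 = 272
  C–H: 3 × 423 = 1269
  H–Br: 1 × 380 = 380
  Σ(formed) = 1921 kJ
ΔH = Σ(broken) − Σ(formed) = 1881 − 1921 = −40 kJ
For 2× the reaction as written: 2 × (−40) = −80 kJ

ΔH = −80 kJ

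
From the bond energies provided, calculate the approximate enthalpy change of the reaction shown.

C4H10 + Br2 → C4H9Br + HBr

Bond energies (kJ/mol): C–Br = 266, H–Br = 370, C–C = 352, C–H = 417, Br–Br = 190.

Bonds broken (reactants):
  Br–Br: 1 × 190 = 190
  C–C: 3 × 352 = 1056
  C–H: 10 × 417 = 4170
  Σ(broken) = 5416 kJ
Bonds formed (products):
  C–Br: 1 × 266 = 266
  C–C: 3 × 352 = 1056
  C–H: 9 × 417 = 3753
  H–Br: 1 × 370 = 370
  Σ(formed) = 5445 kJ
ΔH = Σ(broken) − Σ(formed) = 5416 − 5445 = −29 kJ

ΔH ≈ −29 kJ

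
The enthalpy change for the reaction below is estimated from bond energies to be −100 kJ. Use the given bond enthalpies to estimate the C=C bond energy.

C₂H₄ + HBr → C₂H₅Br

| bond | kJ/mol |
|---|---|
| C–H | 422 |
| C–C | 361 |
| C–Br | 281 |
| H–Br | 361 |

D(C=C) ≈ 603 kJ/mol

Let D be the C=C bond energy.
Σ(broken) = 4×422 + 1×D + 1×361 = 2049 + D
Σ(formed) = 1×281 + 1×361 + 5×422 = 2752
ΔH = Σ(broken) − Σ(formed) = (2049 + D) − (2752) = −703 + D
Setting this equal to −100 kJ gives D = 603 kJ/mol.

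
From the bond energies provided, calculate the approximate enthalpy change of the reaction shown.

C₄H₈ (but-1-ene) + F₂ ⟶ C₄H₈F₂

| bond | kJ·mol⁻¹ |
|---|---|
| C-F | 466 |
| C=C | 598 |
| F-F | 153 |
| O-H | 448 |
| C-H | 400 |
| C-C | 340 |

ΔH ≈ −521 kJ

Bonds broken (reactants):
  C-C: 2 × 340 = 680
  C-H: 8 × 400 = 3200
  C=C: 1 × 598 = 598
  F-F: 1 × 153 = 153
  Σ(broken) = 4631 kJ
Bonds formed (products):
  C-C: 3 × 340 = 1020
  C-F: 2 × 466 = 932
  C-H: 8 × 400 = 3200
  Σ(formed) = 5152 kJ
ΔH = Σ(broken) − Σ(formed) = 4631 − 5152 = −521 kJ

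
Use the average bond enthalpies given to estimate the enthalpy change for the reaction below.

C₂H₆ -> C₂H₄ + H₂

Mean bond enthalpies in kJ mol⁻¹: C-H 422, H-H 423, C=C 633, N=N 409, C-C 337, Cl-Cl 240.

ΔH ≈ +125 kJ

Bonds broken (reactants):
  C-C: 1 × 337 = 337
  C-H: 6 × 422 = 2532
  Σ(broken) = 2869 kJ
Bonds formed (products):
  C-H: 4 × 422 = 1688
  C=C: 1 × 633 = 633
  H-H: 1 × 423 = 423
  Σ(formed) = 2744 kJ
ΔH = Σ(broken) − Σ(formed) = 2869 − 2744 = +125 kJ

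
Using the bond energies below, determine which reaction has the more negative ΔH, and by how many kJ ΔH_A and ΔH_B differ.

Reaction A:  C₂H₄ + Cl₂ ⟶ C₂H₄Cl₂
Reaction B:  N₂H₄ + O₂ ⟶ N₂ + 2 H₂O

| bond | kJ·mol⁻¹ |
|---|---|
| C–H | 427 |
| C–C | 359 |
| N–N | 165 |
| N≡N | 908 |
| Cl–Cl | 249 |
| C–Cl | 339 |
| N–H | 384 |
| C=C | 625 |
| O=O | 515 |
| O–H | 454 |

Reaction B, by 345 kJ

Reaction A:
  Bonds broken (reactants):
    C–H: 4 × 427 = 1708
    C=C: 1 × 625 = 625
    Cl–Cl: 1 × 249 = 249
    Σ(broken) = 2582 kJ
  Bonds formed (products):
    C–C: 1 × 359 = 359
    C–Cl: 2 × 339 = 678
    C–H: 4 × 427 = 1708
    Σ(formed) = 2745 kJ
  ΔH_A = 2582 − 2745 = −163 kJ
Reaction B:
  Bonds broken (reactants):
    N–H: 4 × 384 = 1536
    N–N: 1 × 165 = 165
    O=O: 1 × 515 = 515
    Σ(broken) = 2216 kJ
  Bonds formed (products):
    N≡N: 1 × 908 = 908
    O–H: 4 × 454 = 1816
    Σ(formed) = 2724 kJ
  ΔH_B = 2216 − 2724 = −508 kJ
ΔH_A − ΔH_B = +345 kJ, so reaction B has the more negative ΔH; |ΔH_A − ΔH_B| = 345 kJ.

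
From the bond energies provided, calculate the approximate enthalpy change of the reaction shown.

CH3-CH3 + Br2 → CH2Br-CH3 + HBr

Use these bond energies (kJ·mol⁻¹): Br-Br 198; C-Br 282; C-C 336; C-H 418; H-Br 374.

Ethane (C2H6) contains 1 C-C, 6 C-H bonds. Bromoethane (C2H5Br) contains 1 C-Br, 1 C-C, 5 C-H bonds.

ΔH ≈ −40 kJ

Bonds broken (reactants):
  Br-Br: 1 × 198 = 198
  C-C: 1 × 336 = 336
  C-H: 6 × 418 = 2508
  Σ(broken) = 3042 kJ
Bonds formed (products):
  C-Br: 1 × 282 = 282
  C-C: 1 × 336 = 336
  C-H: 5 × 418 = 2090
  H-Br: 1 × 374 = 374
  Σ(formed) = 3082 kJ
ΔH = Σ(broken) − Σ(formed) = 3042 − 3082 = −40 kJ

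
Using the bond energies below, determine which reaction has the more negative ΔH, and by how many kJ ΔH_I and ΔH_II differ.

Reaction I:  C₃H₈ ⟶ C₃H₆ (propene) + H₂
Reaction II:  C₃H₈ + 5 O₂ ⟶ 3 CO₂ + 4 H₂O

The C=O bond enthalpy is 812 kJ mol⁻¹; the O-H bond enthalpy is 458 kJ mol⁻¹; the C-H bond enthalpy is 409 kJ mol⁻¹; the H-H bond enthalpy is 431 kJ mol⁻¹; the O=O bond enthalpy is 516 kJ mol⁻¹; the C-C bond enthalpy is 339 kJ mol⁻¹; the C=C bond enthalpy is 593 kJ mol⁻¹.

Reaction II, by 2139 kJ

Reaction I:
  Bonds broken (reactants):
    C-C: 2 × 339 = 678
    C-H: 8 × 409 = 3272
    Σ(broken) = 3950 kJ
  Bonds formed (products):
    C-C: 1 × 339 = 339
    C-H: 6 × 409 = 2454
    C=C: 1 × 593 = 593
    H-H: 1 × 431 = 431
    Σ(formed) = 3817 kJ
  ΔH_I = 3950 − 3817 = +133 kJ
Reaction II:
  Bonds broken (reactants):
    C-C: 2 × 339 = 678
    C-H: 8 × 409 = 3272
    O=O: 5 × 516 = 2580
    Σ(broken) = 6530 kJ
  Bonds formed (products):
    C=O: 6 × 812 = 4872
    O-H: 8 × 458 = 3664
    Σ(formed) = 8536 kJ
  ΔH_II = 6530 − 8536 = −2006 kJ
ΔH_I − ΔH_II = +2139 kJ, so reaction II has the more negative ΔH; |ΔH_I − ΔH_II| = 2139 kJ.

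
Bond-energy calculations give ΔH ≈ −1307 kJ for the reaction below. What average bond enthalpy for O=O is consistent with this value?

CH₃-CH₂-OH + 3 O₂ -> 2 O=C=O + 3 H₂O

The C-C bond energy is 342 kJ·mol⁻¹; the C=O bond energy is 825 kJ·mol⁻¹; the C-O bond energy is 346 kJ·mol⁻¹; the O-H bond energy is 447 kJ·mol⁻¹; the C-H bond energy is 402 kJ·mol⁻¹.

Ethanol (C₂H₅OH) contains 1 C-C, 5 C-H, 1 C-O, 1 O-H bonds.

Let D be the O=O bond energy.
Σ(broken) = 1×342 + 5×402 + 1×346 + 1×447 + 3×D = 3145 + 3D
Σ(formed) = 4×825 + 6×447 = 5982
ΔH = Σ(broken) − Σ(formed) = (3145 + 3D) − (5982) = −2837 + 3D
Setting this equal to −1307 kJ gives 3D = 1530, so D = 510 kJ/mol.

D(O=O) ≈ 510 kJ/mol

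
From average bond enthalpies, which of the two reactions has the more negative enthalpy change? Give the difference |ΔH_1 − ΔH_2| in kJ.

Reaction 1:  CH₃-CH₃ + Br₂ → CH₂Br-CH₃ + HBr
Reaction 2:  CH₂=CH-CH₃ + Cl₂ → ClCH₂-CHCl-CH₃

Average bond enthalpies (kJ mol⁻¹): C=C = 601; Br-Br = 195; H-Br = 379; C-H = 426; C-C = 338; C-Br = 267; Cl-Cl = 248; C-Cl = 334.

Reaction 1:
  Bonds broken (reactants):
    Br-Br: 1 × 195 = 195
    C-C: 1 × 338 = 338
    C-H: 6 × 426 = 2556
    Σ(broken) = 3089 kJ
  Bonds formed (products):
    C-Br: 1 × 267 = 267
    C-C: 1 × 338 = 338
    C-H: 5 × 426 = 2130
    H-Br: 1 × 379 = 379
    Σ(formed) = 3114 kJ
  ΔH_1 = 3089 − 3114 = −25 kJ
Reaction 2:
  Bonds broken (reactants):
    C-C: 1 × 338 = 338
    C-H: 6 × 426 = 2556
    C=C: 1 × 601 = 601
    Cl-Cl: 1 × 248 = 248
    Σ(broken) = 3743 kJ
  Bonds formed (products):
    C-C: 2 × 338 = 676
    C-Cl: 2 × 334 = 668
    C-H: 6 × 426 = 2556
    Σ(formed) = 3900 kJ
  ΔH_2 = 3743 − 3900 = −157 kJ
ΔH_1 − ΔH_2 = +132 kJ, so reaction 2 has the more negative ΔH; |ΔH_1 − ΔH_2| = 132 kJ.

Reaction 2, by 132 kJ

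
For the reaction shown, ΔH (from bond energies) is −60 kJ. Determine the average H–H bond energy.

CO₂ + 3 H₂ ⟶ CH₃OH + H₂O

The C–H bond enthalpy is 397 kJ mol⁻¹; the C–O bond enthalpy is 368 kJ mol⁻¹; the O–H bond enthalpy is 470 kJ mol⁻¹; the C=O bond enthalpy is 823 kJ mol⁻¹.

Let D be the H–H bond energy.
Σ(broken) = 2×823 + 3×D = 1646 + 3D
Σ(formed) = 3×397 + 1×368 + 3×470 = 2969
ΔH = Σ(broken) − Σ(formed) = (1646 + 3D) − (2969) = −1323 + 3D
Setting this equal to −60 kJ gives 3D = 1263, so D = 421 kJ/mol.

D(H–H) ≈ 421 kJ/mol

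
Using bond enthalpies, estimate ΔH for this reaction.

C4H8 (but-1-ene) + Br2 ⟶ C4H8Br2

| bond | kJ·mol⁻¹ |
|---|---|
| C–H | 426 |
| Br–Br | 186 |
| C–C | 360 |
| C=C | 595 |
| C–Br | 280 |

ΔH ≈ −139 kJ

Bonds broken (reactants):
  Br–Br: 1 × 186 = 186
  C–C: 2 × 360 = 720
  C–H: 8 × 426 = 3408
  C=C: 1 × 595 = 595
  Σ(broken) = 4909 kJ
Bonds formed (products):
  C–Br: 2 × 280 = 560
  C–C: 3 × 360 = 1080
  C–H: 8 × 426 = 3408
  Σ(formed) = 5048 kJ
ΔH = Σ(broken) − Σ(formed) = 4909 − 5048 = −139 kJ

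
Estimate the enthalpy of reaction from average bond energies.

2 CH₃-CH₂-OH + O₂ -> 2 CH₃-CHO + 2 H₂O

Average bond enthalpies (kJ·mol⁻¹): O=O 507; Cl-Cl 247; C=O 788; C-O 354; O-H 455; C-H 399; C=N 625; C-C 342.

ΔH ≈ −473 kJ

Bonds broken (reactants):
  C-C: 2 × 342 = 684
  C-H: 10 × 399 = 3990
  C-O: 2 × 354 = 708
  O-H: 2 × 455 = 910
  O=O: 1 × 507 = 507
  Σ(broken) = 6799 kJ
Bonds formed (products):
  C-C: 2 × 342 = 684
  C-H: 8 × 399 = 3192
  C=O: 2 × 788 = 1576
  O-H: 4 × 455 = 1820
  Σ(formed) = 7272 kJ
ΔH = Σ(broken) − Σ(formed) = 6799 − 7272 = −473 kJ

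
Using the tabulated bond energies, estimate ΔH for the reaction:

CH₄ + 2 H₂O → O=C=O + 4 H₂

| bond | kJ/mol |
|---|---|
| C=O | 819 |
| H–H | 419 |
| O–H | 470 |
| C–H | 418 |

Bonds broken (reactants):
  C–H: 4 × 418 = 1672
  O–H: 4 × 470 = 1880
  Σ(broken) = 3552 kJ
Bonds formed (products):
  C=O: 2 × 819 = 1638
  H–H: 4 × 419 = 1676
  Σ(formed) = 3314 kJ
ΔH = Σ(broken) − Σ(formed) = 3552 − 3314 = +238 kJ

ΔH ≈ +238 kJ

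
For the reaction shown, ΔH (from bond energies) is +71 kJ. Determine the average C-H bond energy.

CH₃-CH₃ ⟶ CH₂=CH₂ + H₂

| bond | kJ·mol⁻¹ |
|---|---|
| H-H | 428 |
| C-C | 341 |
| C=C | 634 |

Let D be the C-H bond energy.
Σ(broken) = 1×341 + 6×D = 341 + 6D
Σ(formed) = 4×D + 1×634 + 1×428 = 1062 + 4D
ΔH = Σ(broken) − Σ(formed) = (341 + 6D) − (1062 + 4D) = −721 + 2D
Setting this equal to +71 kJ gives 2D = 792, so D = 396 kJ/mol.

D(C-H) ≈ 396 kJ/mol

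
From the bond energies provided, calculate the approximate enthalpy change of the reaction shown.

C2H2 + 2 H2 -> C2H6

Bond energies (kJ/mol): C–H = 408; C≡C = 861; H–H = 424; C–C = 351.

Bonds broken (reactants):
  C≡C: 1 × 861 = 861
  C–H: 2 × 408 = 816
  H–H: 2 × 424 = 848
  Σ(broken) = 2525 kJ
Bonds formed (products):
  C–C: 1 × 351 = 351
  C–H: 6 × 408 = 2448
  Σ(formed) = 2799 kJ
ΔH = Σ(broken) − Σ(formed) = 2525 − 2799 = −274 kJ

ΔH ≈ −274 kJ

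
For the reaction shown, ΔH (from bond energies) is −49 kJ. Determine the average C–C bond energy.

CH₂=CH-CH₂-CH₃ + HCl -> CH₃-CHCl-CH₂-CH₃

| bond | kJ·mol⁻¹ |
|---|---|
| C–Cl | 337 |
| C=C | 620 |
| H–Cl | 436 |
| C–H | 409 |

Let D be the C–C bond energy.
Σ(broken) = 2×D + 8×409 + 1×620 + 1×436 = 4328 + 2D
Σ(formed) = 3×D + 1×337 + 9×409 = 4018 + 3D
ΔH = Σ(broken) − Σ(formed) = (4328 + 2D) − (4018 + 3D) = +310 − D
Setting this equal to −49 kJ gives D = 359 kJ/mol.

D(C–C) ≈ 359 kJ/mol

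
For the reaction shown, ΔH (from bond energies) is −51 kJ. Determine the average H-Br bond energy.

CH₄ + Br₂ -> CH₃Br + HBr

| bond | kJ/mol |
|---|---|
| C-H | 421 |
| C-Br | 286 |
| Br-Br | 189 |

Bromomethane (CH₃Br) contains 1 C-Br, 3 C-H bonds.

D(H-Br) ≈ 375 kJ/mol

Let D be the H-Br bond energy.
Σ(broken) = 1×189 + 4×421 = 1873
Σ(formed) = 1×286 + 3×421 + 1×D = 1549 + D
ΔH = Σ(broken) − Σ(formed) = (1873) − (1549 + D) = +324 − D
Setting this equal to −51 kJ gives D = 375 kJ/mol.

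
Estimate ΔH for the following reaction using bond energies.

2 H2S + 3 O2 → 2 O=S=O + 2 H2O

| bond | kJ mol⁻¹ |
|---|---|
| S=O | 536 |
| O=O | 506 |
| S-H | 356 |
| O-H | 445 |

Bonds broken (reactants):
  O=O: 3 × 506 = 1518
  S-H: 4 × 356 = 1424
  Σ(broken) = 2942 kJ
Bonds formed (products):
  O-H: 4 × 445 = 1780
  S=O: 4 × 536 = 2144
  Σ(formed) = 3924 kJ
ΔH = Σ(broken) − Σ(formed) = 2942 − 3924 = −982 kJ

ΔH ≈ −982 kJ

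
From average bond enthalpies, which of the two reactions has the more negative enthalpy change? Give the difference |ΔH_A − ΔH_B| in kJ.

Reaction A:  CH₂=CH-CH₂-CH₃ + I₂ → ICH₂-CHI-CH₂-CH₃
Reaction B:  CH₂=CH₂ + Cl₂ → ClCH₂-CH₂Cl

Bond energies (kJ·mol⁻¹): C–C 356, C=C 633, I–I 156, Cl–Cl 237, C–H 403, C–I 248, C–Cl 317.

Reaction A:
  Bonds broken (reactants):
    C–C: 2 × 356 = 712
    C–H: 8 × 403 = 3224
    C=C: 1 × 633 = 633
    I–I: 1 × 156 = 156
    Σ(broken) = 4725 kJ
  Bonds formed (products):
    C–C: 3 × 356 = 1068
    C–H: 8 × 403 = 3224
    C–I: 2 × 248 = 496
    Σ(formed) = 4788 kJ
  ΔH_A = 4725 − 4788 = −63 kJ
Reaction B:
  Bonds broken (reactants):
    C–H: 4 × 403 = 1612
    C=C: 1 × 633 = 633
    Cl–Cl: 1 × 237 = 237
    Σ(broken) = 2482 kJ
  Bonds formed (products):
    C–C: 1 × 356 = 356
    C–Cl: 2 × 317 = 634
    C–H: 4 × 403 = 1612
    Σ(formed) = 2602 kJ
  ΔH_B = 2482 − 2602 = −120 kJ
ΔH_A − ΔH_B = +57 kJ, so reaction B has the more negative ΔH; |ΔH_A − ΔH_B| = 57 kJ.

Reaction B, by 57 kJ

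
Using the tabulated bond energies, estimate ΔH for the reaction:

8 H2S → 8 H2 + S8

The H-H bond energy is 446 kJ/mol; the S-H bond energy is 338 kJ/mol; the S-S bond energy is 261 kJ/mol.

Bonds broken (reactants):
  S-H: 16 × 338 = 5408
  Σ(broken) = 5408 kJ
Bonds formed (products):
  H-H: 8 × 446 = 3568
  S-S: 8 × 261 = 2088
  Σ(formed) = 5656 kJ
ΔH = Σ(broken) − Σ(formed) = 5408 − 5656 = −248 kJ

ΔH ≈ −248 kJ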